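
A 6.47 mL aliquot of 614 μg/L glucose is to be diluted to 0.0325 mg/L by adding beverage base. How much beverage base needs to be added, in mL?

116 mL

0.0325 mg/L = 32.5 μg/L.
V₂ = C₁V₁/C₂ = 614 × 6.47 / 32.5 = 122 mL.
Diluent to add = V₂ − V₁ = 122 − 6.47 = 116 mL.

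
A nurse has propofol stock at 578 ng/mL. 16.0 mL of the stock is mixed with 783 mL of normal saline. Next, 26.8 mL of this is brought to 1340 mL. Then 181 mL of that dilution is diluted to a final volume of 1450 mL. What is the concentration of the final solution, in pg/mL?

28.9 pg/mL

Overall dilution factor = 49.94 × 50 × 8.011 = 2.00 × 10⁴.
578 ng/mL / 2.00 × 10⁴ = 0.0289 ng/mL = 28.9 pg/mL.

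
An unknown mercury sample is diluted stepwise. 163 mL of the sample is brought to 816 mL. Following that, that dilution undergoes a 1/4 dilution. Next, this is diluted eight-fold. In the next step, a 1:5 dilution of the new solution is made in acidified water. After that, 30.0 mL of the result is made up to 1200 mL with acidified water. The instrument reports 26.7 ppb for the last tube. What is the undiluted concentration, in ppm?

Overall dilution factor = 5.006 × 4 × 8 × 5 × 40 = 3.20 × 10⁴.
Original = 26.7 ppb × 3.20 × 10⁴ = 8.55 × 10⁵ ppb = 855 ppm.

855 ppm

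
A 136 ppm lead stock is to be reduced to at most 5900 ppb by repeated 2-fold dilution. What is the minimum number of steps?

5

Need 2ⁿ ≥ 23.1, so n ≥ log(23.1)/log(2) = 4.53.
Minimum whole steps: n = 5.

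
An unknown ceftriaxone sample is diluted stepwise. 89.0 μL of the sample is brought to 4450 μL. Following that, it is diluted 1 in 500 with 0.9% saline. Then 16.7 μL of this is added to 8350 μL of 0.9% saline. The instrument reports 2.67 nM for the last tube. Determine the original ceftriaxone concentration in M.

Overall dilution factor = 50 × 500 × 501 = 1.25 × 10⁷.
Original = 2.67 nM × 1.25 × 10⁷ = 3.34 × 10⁷ nM = 0.0334 M.

0.0334 M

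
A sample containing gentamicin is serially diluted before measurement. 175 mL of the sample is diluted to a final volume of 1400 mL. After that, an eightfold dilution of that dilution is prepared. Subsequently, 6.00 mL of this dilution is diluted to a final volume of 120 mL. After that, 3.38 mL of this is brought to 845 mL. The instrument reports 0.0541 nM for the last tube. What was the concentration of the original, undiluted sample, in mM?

0.0173 mM

Overall dilution factor = 8 × 8 × 20 × 250 = 3.20 × 10⁵.
Original = 0.0541 nM × 3.20 × 10⁵ = 1.73 × 10⁴ nM = 0.0173 mM.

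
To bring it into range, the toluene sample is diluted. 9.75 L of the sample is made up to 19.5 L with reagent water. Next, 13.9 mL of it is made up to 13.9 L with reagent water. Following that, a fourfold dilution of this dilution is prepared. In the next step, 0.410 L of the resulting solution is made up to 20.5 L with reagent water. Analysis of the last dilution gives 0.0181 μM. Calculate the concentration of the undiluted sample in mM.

7.24 mM

Overall dilution factor = 2 × 1000 × 4 × 50 = 4.00 × 10⁵.
Original = 0.0181 μM × 4.00 × 10⁵ = 7240 μM = 7.24 mM.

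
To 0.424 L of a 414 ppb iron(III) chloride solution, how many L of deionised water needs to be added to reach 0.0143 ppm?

11.9 L

0.0143 ppm = 14.3 ppb.
V₂ = C₁V₁/C₂ = 414 × 0.424 / 14.3 = 12.3 L.
Diluent to add = V₂ − V₁ = 12.3 − 0.424 = 11.9 L.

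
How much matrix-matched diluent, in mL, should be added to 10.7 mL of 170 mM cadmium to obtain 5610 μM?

5610 μM = 5.61 mM.
V₂ = C₁V₁/C₂ = 170 × 10.7 / 5.61 = 324 mL.
Diluent to add = V₂ − V₁ = 324 − 10.7 = 314 mL.

314 mL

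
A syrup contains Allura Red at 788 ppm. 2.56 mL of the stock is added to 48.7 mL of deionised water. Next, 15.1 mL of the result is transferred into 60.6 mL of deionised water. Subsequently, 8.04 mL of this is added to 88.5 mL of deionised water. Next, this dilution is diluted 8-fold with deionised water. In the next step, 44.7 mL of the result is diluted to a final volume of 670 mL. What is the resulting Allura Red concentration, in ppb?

5.45 ppb

Overall dilution factor = 20.02 × 5.013 × 12.01 × 8 × 14.99 = 1.45 × 10⁵.
788 ppm / 1.45 × 10⁵ = 5.45 × 10⁻³ ppm = 5.45 ppb.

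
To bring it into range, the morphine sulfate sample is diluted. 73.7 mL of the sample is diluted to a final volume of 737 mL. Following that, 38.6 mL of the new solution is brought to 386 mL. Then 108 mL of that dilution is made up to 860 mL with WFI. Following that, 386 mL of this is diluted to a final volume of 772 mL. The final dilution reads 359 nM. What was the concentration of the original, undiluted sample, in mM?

Overall dilution factor = 10 × 10 × 7.963 × 2 = 1593.
Original = 359 nM × 1593 = 5.72 × 10⁵ nM = 0.572 mM.

0.572 mM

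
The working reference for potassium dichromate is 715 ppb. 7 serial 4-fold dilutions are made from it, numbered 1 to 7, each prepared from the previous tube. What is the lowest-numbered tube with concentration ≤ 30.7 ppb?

tube 3

Tube n has concentration 715 ppb / 4ⁿ.
Need 4ⁿ ≥ 715 ppb / 30.7 ppb = 23.3, so n ≥ 2.27.
First such tube: n = 3.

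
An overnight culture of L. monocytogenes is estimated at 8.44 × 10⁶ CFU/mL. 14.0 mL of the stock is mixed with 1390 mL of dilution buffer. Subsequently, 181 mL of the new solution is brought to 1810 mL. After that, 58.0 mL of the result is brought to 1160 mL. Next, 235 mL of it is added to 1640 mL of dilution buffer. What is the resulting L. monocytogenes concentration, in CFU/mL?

Overall dilution factor = 100.3 × 10 × 20 × 7.979 = 1.60 × 10⁵.
8.44 × 10⁶ CFU/mL / 1.60 × 10⁵ = 52.7 CFU/mL.

52.7 CFU/mL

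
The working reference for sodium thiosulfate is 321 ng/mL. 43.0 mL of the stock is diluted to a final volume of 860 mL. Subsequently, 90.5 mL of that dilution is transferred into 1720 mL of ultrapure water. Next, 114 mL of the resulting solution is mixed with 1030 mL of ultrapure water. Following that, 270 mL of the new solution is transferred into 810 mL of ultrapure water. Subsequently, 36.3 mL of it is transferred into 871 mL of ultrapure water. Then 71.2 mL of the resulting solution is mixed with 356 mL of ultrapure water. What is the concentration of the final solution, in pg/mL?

Overall dilution factor = 20 × 20.01 × 10.04 × 4 × 24.99 × 6 = 2.41 × 10⁶.
321 ng/mL / 2.41 × 10⁶ = 1.33 × 10⁻⁴ ng/mL = 0.133 pg/mL.

0.133 pg/mL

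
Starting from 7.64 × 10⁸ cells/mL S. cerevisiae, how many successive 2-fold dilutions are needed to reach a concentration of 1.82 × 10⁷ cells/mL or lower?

Need 2ⁿ ≥ 42.0, so n ≥ log(42.0)/log(2) = 5.39.
Minimum whole steps: n = 6.

6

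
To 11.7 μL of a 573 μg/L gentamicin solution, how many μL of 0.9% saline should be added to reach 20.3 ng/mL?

20.3 ng/mL = 20.3 μg/L.
V₂ = C₁V₁/C₂ = 573 × 11.7 / 20.3 = 330 μL.
Diluent to add = V₂ − V₁ = 330 − 11.7 = 319 μL.

319 μL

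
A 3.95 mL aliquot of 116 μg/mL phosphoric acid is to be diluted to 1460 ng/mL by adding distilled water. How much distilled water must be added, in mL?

310 mL

1460 ng/mL = 1.46 μg/mL.
V₂ = C₁V₁/C₂ = 116 × 3.95 / 1.46 = 314 mL.
Diluent to add = V₂ − V₁ = 314 − 3.95 = 310 mL.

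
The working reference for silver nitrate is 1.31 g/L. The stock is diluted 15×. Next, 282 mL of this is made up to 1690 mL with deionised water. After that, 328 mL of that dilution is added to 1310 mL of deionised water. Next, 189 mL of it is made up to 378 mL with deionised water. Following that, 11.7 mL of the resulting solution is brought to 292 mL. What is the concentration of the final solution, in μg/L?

58.5 μg/L

Overall dilution factor = 15 × 5.993 × 4.994 × 2 × 24.96 = 2.24 × 10⁴.
1.31 g/L / 2.24 × 10⁴ = 5.85 × 10⁻⁵ g/L = 58.5 μg/L.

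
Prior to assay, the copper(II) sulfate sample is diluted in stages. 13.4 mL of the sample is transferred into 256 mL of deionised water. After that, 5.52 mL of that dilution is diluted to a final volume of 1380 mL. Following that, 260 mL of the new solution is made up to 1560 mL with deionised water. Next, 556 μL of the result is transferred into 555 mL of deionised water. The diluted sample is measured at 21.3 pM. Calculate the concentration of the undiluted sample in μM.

642 μM

Overall dilution factor = 20.10 × 250 × 6 × 999.2 = 3.01 × 10⁷.
Original = 21.3 pM × 3.01 × 10⁷ = 6.42 × 10⁸ pM = 642 μM.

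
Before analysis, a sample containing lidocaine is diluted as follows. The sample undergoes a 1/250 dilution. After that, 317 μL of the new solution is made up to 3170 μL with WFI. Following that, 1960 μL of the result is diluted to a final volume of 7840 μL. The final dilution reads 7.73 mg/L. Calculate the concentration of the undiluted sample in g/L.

77.3 g/L

Overall dilution factor = 250 × 10 × 4 = 1.00 × 10⁴.
Original = 7.73 mg/L × 1.00 × 10⁴ = 7.73 × 10⁴ mg/L = 77.3 g/L.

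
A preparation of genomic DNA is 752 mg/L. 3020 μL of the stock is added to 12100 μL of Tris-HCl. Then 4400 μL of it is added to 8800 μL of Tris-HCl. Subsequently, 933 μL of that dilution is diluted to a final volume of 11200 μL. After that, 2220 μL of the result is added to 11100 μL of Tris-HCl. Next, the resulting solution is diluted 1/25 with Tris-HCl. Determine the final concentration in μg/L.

Overall dilution factor = 5.007 × 3 × 12.00 × 6 × 25 = 2.70 × 10⁴.
752 mg/L / 2.70 × 10⁴ = 0.0278 mg/L = 27.8 μg/L.

27.8 μg/L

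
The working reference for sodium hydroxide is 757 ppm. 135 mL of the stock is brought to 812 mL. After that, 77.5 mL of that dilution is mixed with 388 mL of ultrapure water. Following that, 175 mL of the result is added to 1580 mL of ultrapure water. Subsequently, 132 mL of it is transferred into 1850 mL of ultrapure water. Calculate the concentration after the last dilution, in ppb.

Overall dilution factor = 6.015 × 6.006 × 10.03 × 15.02 = 5440.
757 ppm / 5440 = 0.139 ppm = 139 ppb.

139 ppb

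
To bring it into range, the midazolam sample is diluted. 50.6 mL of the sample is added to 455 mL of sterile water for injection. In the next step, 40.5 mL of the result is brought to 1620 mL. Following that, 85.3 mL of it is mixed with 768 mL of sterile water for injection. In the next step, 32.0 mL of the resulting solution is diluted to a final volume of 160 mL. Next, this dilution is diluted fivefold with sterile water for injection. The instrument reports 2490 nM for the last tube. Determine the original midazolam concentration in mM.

Overall dilution factor = 9.992 × 40 × 10.00 × 5 × 5 = 10.00 × 10⁴.
Original = 2490 nM × 10.00 × 10⁴ = 2.49 × 10⁸ nM = 249 mM.

249 mM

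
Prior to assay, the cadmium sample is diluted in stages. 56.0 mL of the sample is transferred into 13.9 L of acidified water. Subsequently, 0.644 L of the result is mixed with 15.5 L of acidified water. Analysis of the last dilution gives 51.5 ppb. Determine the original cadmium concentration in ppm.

Overall dilution factor = 249.2 × 25.07 = 6247.
Original = 51.5 ppb × 6247 = 3.22 × 10⁵ ppb = 322 ppm.

322 ppm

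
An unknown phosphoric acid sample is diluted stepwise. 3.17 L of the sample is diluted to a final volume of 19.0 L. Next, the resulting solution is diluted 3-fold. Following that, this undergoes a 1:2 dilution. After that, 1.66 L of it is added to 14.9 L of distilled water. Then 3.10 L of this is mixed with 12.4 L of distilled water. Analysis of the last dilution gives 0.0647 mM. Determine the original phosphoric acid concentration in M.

Overall dilution factor = 5.994 × 3 × 2 × 9.976 × 5 = 1794.
Original = 0.0647 mM × 1794 = 116 mM = 0.116 M.

0.116 M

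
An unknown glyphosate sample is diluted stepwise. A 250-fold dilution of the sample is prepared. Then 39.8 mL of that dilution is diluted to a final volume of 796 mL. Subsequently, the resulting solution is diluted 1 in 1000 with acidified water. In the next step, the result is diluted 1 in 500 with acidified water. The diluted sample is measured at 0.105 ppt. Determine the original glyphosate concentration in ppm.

Overall dilution factor = 250 × 20 × 1000 × 500 = 2.50 × 10⁹.
Original = 0.105 ppt × 2.50 × 10⁹ = 2.62 × 10⁸ ppt = 262 ppm.

262 ppm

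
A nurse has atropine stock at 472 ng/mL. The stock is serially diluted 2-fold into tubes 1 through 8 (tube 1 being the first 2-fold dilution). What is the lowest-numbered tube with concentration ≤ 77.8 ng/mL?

Tube n has concentration 472 ng/mL / 2ⁿ.
Need 2ⁿ ≥ 472 ng/mL / 77.8 ng/mL = 6.07, so n ≥ 2.60.
First such tube: n = 3.

tube 3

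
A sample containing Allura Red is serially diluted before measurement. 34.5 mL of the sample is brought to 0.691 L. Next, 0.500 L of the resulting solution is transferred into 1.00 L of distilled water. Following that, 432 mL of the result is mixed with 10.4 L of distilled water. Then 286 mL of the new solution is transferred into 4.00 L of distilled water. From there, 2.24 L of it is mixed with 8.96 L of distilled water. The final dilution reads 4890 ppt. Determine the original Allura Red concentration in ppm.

Overall dilution factor = 20.03 × 3 × 25.07 × 14.99 × 5 = 1.13 × 10⁵.
Original = 4890 ppt × 1.13 × 10⁵ = 5.52 × 10⁸ ppt = 552 ppm.

552 ppm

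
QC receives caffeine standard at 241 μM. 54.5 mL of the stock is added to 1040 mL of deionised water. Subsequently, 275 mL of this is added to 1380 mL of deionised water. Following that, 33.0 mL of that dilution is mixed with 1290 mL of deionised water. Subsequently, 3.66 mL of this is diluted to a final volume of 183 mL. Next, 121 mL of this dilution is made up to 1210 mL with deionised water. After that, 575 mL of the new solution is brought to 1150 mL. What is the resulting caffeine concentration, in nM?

Overall dilution factor = 20.08 × 6.018 × 40.09 × 50 × 10 × 2 = 4.85 × 10⁶.
241 μM / 4.85 × 10⁶ = 4.97 × 10⁻⁵ μM = 0.0497 nM.

0.0497 nM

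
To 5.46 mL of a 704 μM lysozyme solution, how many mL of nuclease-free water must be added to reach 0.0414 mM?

87.4 mL

0.0414 mM = 41.4 μM.
V₂ = C₁V₁/C₂ = 704 × 5.46 / 41.4 = 92.8 mL.
Diluent to add = V₂ − V₁ = 92.8 − 5.46 = 87.4 mL.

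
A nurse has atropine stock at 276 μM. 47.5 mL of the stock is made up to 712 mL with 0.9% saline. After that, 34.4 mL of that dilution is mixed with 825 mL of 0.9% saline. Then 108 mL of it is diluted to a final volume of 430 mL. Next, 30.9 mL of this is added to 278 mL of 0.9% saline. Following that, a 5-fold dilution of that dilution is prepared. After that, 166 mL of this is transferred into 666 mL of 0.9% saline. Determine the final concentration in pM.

739 pM

Overall dilution factor = 14.99 × 24.98 × 3.981 × 9.997 × 5 × 5.012 = 3.74 × 10⁵.
276 μM / 3.74 × 10⁵ = 7.39 × 10⁻⁴ μM = 739 pM.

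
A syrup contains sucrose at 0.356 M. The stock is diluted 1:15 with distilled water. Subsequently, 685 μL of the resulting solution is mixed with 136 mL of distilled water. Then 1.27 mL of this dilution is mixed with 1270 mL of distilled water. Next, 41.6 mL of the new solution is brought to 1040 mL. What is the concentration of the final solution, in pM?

Overall dilution factor = 15 × 199.5 × 1001 × 25 = 7.49 × 10⁷.
0.356 M / 7.49 × 10⁷ = 4.75 × 10⁻⁹ M = 4750 pM.

4750 pM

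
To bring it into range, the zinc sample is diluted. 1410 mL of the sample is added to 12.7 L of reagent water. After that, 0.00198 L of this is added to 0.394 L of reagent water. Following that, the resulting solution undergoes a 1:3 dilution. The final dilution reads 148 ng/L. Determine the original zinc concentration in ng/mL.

Overall dilution factor = 10.01 × 200.0 × 3 = 6004.
Original = 148 ng/L × 6004 = 8.89 × 10⁵ ng/L = 889 ng/mL.

889 ng/mL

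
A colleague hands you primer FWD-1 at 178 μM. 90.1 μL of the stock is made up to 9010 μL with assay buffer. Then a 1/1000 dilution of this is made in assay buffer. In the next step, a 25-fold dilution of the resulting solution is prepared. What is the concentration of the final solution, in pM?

71.2 pM

Overall dilution factor = 100 × 1000 × 25 = 2.50 × 10⁶.
178 μM / 2.50 × 10⁶ = 7.12 × 10⁻⁵ μM = 71.2 pM.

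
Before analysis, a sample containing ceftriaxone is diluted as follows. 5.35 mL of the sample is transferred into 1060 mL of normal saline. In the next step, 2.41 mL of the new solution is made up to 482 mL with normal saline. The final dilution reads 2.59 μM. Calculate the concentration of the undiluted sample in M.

0.103 M

Overall dilution factor = 199.1 × 200 = 3.98 × 10⁴.
Original = 2.59 μM × 3.98 × 10⁴ = 1.03 × 10⁵ μM = 0.103 M.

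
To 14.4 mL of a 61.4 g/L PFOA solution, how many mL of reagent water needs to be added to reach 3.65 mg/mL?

228 mL

3.65 mg/mL = 3.65 g/L.
V₂ = C₁V₁/C₂ = 61.4 × 14.4 / 3.65 = 242 mL.
Diluent to add = V₂ − V₁ = 242 − 14.4 = 228 mL.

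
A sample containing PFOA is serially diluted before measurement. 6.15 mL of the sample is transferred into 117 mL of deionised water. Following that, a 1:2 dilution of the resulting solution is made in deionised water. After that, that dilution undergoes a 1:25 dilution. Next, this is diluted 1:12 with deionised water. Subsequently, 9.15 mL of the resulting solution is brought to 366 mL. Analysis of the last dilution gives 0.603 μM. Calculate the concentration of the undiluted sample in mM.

290 mM

Overall dilution factor = 20.02 × 2 × 25 × 12 × 40 = 4.81 × 10⁵.
Original = 0.603 μM × 4.81 × 10⁵ = 2.90 × 10⁵ μM = 290 mM.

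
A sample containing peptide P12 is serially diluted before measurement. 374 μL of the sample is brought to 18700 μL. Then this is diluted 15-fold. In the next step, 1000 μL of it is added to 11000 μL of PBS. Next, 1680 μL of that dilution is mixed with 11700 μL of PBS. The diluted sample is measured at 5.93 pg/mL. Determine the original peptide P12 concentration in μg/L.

425 μg/L

Overall dilution factor = 50 × 15 × 12 × 7.964 = 7.17 × 10⁴.
Original = 5.93 pg/mL × 7.17 × 10⁴ = 4.25 × 10⁵ pg/mL = 425 μg/L.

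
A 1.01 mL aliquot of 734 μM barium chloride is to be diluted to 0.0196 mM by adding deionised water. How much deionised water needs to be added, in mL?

36.8 mL

0.0196 mM = 19.6 μM.
V₂ = C₁V₁/C₂ = 734 × 1.01 / 19.6 = 37.8 mL.
Diluent to add = V₂ − V₁ = 37.8 − 1.01 = 36.8 mL.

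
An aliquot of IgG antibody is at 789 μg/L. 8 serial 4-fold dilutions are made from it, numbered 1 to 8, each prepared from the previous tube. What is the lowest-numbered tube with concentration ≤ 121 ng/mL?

Tube n has concentration 789 μg/L / 4ⁿ.
Need 4ⁿ ≥ 789 μg/L / 121 ng/mL = 6.52, so n ≥ 1.35.
First such tube: n = 2.

tube 2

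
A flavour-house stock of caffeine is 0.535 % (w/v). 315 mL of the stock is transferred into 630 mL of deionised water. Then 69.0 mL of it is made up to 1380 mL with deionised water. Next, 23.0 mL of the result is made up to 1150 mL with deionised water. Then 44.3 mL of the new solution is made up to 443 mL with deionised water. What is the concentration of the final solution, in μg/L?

Overall dilution factor = 3 × 20 × 50 × 10 = 3.00 × 10⁴.
0.535 % (w/v) / 3.00 × 10⁴ = 1.78 × 10⁻⁵ % (w/v) = 178 μg/L.

178 μg/L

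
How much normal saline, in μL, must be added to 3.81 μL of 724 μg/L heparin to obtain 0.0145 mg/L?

0.0145 mg/L = 14.5 μg/L.
V₂ = C₁V₁/C₂ = 724 × 3.81 / 14.5 = 190 μL.
Diluent to add = V₂ − V₁ = 190 − 3.81 = 186 μL.

186 μL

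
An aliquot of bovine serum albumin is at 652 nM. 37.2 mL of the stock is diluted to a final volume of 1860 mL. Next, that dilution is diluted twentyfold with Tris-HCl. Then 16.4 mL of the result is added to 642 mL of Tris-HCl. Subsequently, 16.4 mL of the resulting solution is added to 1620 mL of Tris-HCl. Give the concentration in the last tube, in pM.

Overall dilution factor = 50 × 20 × 40.15 × 99.78 = 4.01 × 10⁶.
652 nM / 4.01 × 10⁶ = 1.63 × 10⁻⁴ nM = 0.163 pM.

0.163 pM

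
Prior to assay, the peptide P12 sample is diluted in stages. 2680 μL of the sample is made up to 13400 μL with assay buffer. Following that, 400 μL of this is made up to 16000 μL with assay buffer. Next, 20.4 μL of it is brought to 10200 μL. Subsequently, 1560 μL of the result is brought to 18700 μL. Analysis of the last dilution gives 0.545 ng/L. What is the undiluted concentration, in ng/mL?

Overall dilution factor = 5 × 40 × 500 × 11.99 = 1.20 × 10⁶.
Original = 0.545 ng/L × 1.20 × 10⁶ = 6.53 × 10⁵ ng/L = 653 ng/mL.

653 ng/mL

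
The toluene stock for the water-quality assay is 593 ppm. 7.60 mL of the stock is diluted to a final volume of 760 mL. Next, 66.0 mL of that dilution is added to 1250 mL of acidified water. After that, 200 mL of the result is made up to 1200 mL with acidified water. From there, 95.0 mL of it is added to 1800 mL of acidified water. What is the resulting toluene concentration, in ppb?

2.48 ppb

Overall dilution factor = 100 × 19.94 × 6 × 19.95 = 2.39 × 10⁵.
593 ppm / 2.39 × 10⁵ = 2.48 × 10⁻³ ppm = 2.48 ppb.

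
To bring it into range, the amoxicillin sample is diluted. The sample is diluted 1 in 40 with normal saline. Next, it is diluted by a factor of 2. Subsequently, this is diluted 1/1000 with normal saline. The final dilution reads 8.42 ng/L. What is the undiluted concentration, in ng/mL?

674 ng/mL

Overall dilution factor = 40 × 2 × 1000 = 8.00 × 10⁴.
Original = 8.42 ng/L × 8.00 × 10⁴ = 6.74 × 10⁵ ng/L = 674 ng/mL.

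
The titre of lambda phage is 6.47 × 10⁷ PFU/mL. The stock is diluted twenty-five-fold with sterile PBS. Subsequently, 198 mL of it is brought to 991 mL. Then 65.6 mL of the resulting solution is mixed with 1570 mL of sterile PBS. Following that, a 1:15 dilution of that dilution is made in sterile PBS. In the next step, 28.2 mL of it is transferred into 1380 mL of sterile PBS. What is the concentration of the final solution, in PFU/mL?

27.7 PFU/mL

Overall dilution factor = 25 × 5.005 × 24.93 × 15 × 49.94 = 2.34 × 10⁶.
6.47 × 10⁷ PFU/mL / 2.34 × 10⁶ = 27.7 PFU/mL.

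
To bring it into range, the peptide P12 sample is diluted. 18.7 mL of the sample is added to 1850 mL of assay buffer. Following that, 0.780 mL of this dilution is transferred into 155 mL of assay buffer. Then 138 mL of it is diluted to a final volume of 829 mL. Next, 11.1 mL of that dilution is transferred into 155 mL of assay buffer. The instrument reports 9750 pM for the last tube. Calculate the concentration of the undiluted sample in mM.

17.5 mM

Overall dilution factor = 99.93 × 199.7 × 6.007 × 14.96 = 1.79 × 10⁶.
Original = 9750 pM × 1.79 × 10⁶ = 1.75 × 10¹⁰ pM = 17.5 mM.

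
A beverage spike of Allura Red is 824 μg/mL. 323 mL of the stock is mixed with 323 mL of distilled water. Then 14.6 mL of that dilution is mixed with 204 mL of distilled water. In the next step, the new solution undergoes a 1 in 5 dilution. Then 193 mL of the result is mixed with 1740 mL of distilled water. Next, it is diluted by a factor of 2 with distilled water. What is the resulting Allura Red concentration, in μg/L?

Overall dilution factor = 2 × 14.97 × 5 × 10.02 × 2 = 2999.
824 μg/mL / 2999 = 0.275 μg/mL = 275 μg/L.

275 μg/L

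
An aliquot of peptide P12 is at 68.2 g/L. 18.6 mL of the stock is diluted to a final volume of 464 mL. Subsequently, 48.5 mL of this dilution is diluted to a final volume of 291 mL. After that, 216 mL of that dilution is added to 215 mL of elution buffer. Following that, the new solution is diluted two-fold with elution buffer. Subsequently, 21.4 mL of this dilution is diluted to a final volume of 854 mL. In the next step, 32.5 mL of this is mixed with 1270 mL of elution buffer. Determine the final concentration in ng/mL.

Overall dilution factor = 24.95 × 6 × 1.995 × 2 × 39.91 × 40.08 = 9.55 × 10⁵.
68.2 g/L / 9.55 × 10⁵ = 7.14 × 10⁻⁵ g/L = 71.4 ng/mL.

71.4 ng/mL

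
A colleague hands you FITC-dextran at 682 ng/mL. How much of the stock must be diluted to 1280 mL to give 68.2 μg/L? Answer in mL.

128 mL

68.2 μg/L = 68.2 ng/mL.
V₁ = C₂V₂/C₁ = 68.2 × 1280 / 682 = 128 mL.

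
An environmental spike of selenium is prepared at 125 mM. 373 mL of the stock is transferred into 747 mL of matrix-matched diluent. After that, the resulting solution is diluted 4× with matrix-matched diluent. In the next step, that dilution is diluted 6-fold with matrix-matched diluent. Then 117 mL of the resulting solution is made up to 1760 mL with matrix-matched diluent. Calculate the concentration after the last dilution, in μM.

Overall dilution factor = 3.003 × 4 × 6 × 15.04 = 1084.
125 mM / 1084 = 0.115 mM = 115 μM.

115 μM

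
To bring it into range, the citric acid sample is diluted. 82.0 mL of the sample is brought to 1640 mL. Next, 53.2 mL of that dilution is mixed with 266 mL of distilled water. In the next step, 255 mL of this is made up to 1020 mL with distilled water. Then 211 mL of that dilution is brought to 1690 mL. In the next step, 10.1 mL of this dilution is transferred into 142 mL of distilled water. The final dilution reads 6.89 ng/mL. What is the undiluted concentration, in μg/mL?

Overall dilution factor = 20 × 6 × 4 × 8.009 × 15.06 = 5.79 × 10⁴.
Original = 6.89 ng/mL × 5.79 × 10⁴ = 3.99 × 10⁵ ng/mL = 399 μg/mL.

399 μg/mL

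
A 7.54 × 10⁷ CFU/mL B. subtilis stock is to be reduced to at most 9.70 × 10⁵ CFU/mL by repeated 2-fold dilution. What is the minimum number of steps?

Need 2ⁿ ≥ 77.7, so n ≥ log(77.7)/log(2) = 6.28.
Minimum whole steps: n = 7.

7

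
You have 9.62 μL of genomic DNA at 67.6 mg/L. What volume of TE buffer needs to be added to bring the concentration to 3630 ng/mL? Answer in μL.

3630 ng/mL = 3.63 mg/L.
V₂ = C₁V₁/C₂ = 67.6 × 9.62 / 3.63 = 179 μL.
Diluent to add = V₂ − V₁ = 179 − 9.62 = 170 μL.

170 μL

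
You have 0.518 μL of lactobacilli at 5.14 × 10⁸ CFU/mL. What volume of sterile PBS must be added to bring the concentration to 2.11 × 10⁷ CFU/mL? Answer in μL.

V₂ = C₁V₁/C₂ = 5.14 × 10⁸ × 0.518 / 2.11 × 10⁷ = 12.6 μL.
Diluent to add = V₂ − V₁ = 12.6 − 0.518 = 12.1 μL.

12.1 μL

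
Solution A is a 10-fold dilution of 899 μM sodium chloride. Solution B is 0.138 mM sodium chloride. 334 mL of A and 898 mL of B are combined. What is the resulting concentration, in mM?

0.125 mM

C_A = 899 μM / 10 = 89.9 μM.
C_B = 0.138 mM = 138 μM.
C_mix = (C_A·V_A + C_B·V_B)/(V_A + V_B) = (89.9×334 + 138×898) / 1232 = 125 μM = 0.125 mM.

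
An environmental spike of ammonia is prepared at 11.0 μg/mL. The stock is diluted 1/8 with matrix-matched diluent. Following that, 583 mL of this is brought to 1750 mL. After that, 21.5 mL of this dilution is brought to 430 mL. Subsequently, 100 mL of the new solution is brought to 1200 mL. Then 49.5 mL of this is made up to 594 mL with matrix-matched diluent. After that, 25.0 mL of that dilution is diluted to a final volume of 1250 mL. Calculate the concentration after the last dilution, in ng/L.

Overall dilution factor = 8 × 3.002 × 20 × 12 × 12 × 50 = 3.46 × 10⁶.
11.0 μg/mL / 3.46 × 10⁶ = 3.18 × 10⁻⁶ μg/mL = 3.18 ng/L.

3.18 ng/L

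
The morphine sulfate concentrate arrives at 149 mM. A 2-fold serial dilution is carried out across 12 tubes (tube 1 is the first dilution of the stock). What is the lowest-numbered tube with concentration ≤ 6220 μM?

Tube n has concentration 149 mM / 2ⁿ.
Need 2ⁿ ≥ 149 mM / 6220 μM = 24.0, so n ≥ 4.58.
First such tube: n = 5.

tube 5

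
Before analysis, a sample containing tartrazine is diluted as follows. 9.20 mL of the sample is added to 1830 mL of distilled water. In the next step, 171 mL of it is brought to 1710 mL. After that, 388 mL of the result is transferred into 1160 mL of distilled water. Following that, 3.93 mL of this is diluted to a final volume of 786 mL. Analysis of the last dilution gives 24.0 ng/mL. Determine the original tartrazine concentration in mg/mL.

38.3 mg/mL

Overall dilution factor = 199.9 × 10 × 3.990 × 200 = 1.60 × 10⁶.
Original = 24.0 ng/mL × 1.60 × 10⁶ = 3.83 × 10⁷ ng/mL = 38.3 mg/mL.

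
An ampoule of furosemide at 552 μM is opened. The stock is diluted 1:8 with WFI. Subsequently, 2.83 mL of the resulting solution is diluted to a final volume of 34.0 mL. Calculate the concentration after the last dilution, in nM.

5740 nM

Overall dilution factor = 8 × 12.01 = 96.1.
552 μM / 96.1 = 5.74 μM = 5740 nM.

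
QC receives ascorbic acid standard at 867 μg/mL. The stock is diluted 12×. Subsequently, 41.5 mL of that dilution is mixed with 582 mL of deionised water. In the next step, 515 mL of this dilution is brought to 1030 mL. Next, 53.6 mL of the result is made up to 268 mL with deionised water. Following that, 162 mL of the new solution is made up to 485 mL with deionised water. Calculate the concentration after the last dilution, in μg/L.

161 μg/L

Overall dilution factor = 12 × 15.02 × 2 × 5 × 2.994 = 5398.
867 μg/mL / 5398 = 0.161 μg/mL = 161 μg/L.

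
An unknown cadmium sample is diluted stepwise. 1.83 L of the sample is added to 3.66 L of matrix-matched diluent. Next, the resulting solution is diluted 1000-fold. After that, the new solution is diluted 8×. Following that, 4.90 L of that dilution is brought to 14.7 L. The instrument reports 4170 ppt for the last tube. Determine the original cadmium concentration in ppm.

Overall dilution factor = 3 × 1000 × 8 × 3 = 7.20 × 10⁴.
Original = 4170 ppt × 7.20 × 10⁴ = 3.00 × 10⁸ ppt = 300 ppm.

300 ppm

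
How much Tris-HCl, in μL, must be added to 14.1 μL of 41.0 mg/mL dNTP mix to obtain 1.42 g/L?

393 μL

1.42 g/L = 1.42 mg/mL.
V₂ = C₁V₁/C₂ = 41.0 × 14.1 / 1.42 = 407 μL.
Diluent to add = V₂ − V₁ = 407 − 14.1 = 393 μL.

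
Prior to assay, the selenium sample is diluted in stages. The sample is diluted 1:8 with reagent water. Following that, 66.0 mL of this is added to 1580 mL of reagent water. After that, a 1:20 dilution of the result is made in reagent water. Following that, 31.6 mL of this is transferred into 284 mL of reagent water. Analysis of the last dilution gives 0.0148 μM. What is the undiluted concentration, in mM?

Overall dilution factor = 8 × 24.94 × 20 × 9.987 = 3.99 × 10⁴.
Original = 0.0148 μM × 3.99 × 10⁴ = 590 μM = 0.590 mM.

0.590 mM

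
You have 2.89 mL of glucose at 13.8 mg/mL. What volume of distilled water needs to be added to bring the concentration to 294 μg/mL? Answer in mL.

133 mL

294 μg/mL = 0.294 mg/mL.
V₂ = C₁V₁/C₂ = 13.8 × 2.89 / 0.294 = 136 mL.
Diluent to add = V₂ − V₁ = 136 − 2.89 = 133 mL.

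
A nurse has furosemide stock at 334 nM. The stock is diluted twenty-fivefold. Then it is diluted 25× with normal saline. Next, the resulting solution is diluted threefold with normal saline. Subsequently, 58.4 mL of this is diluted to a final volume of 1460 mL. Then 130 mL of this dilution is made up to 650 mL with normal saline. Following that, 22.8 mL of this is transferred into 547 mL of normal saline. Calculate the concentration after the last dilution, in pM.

Overall dilution factor = 25 × 25 × 3 × 25 × 5 × 24.99 = 5.86 × 10⁶.
334 nM / 5.86 × 10⁶ = 5.70 × 10⁻⁵ nM = 0.0570 pM.

0.0570 pM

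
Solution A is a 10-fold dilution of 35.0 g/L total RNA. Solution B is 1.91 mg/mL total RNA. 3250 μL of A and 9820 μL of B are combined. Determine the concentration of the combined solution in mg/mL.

2.31 mg/mL

C_A = 35.0 g/L / 10 = 3.50 g/L.
C_B = 1.91 mg/mL = 1.91 g/L.
C_mix = (C_A·V_A + C_B·V_B)/(V_A + V_B) = (3.50×3250 + 1.91×9820) / 13070 = 2.31 g/L = 2.31 mg/mL.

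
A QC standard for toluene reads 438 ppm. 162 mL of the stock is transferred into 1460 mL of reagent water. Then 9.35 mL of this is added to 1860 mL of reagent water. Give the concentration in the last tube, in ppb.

Overall dilution factor = 10.01 × 199.9 = 2002.
438 ppm / 2002 = 0.219 ppm = 219 ppb.

219 ppb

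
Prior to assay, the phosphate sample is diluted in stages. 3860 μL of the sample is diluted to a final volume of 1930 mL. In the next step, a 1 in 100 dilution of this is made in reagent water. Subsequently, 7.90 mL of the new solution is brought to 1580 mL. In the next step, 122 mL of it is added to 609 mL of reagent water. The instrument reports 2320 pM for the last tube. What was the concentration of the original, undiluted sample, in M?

Overall dilution factor = 500 × 100 × 200 × 5.992 = 5.99 × 10⁷.
Original = 2320 pM × 5.99 × 10⁷ = 1.39 × 10¹¹ pM = 0.139 M.

0.139 M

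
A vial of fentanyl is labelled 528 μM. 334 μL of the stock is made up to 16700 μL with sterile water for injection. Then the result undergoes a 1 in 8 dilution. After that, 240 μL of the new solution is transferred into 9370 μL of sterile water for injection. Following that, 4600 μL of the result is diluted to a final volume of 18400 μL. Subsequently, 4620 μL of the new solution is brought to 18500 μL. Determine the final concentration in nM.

Overall dilution factor = 50 × 8 × 40.04 × 4 × 4.004 = 2.57 × 10⁵.
528 μM / 2.57 × 10⁵ = 2.06 × 10⁻³ μM = 2.06 nM.

2.06 nM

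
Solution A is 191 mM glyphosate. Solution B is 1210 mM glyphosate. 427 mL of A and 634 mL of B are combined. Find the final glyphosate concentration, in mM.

C_mix = (C_A·V_A + C_B·V_B)/(V_A + V_B) = (191×427 + 1210×634) / 1061 = 800 mM.

800 mM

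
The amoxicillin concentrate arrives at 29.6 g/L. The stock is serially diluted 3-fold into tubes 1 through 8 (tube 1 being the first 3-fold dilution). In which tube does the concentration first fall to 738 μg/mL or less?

tube 4

Tube n has concentration 29.6 g/L / 3ⁿ.
Need 3ⁿ ≥ 29.6 g/L / 738 μg/mL = 40.1, so n ≥ 3.36.
First such tube: n = 4.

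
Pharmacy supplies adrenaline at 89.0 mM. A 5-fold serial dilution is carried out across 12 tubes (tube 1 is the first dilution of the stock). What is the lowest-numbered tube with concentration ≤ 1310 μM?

tube 3

Tube n has concentration 89.0 mM / 5ⁿ.
Need 5ⁿ ≥ 89.0 mM / 1310 μM = 67.9, so n ≥ 2.62.
First such tube: n = 3.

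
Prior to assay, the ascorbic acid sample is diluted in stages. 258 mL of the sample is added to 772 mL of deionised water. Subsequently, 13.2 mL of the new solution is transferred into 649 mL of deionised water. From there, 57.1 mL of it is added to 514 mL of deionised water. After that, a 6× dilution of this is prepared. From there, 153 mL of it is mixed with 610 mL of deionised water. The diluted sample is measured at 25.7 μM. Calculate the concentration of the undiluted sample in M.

1.54 M

Overall dilution factor = 3.992 × 50.17 × 10.00 × 6 × 4.987 = 5.99 × 10⁴.
Original = 25.7 μM × 5.99 × 10⁴ = 1.54 × 10⁶ μM = 1.54 M.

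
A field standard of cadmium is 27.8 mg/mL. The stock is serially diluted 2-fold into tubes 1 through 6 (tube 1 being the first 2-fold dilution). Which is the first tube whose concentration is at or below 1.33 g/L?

tube 5

Tube n has concentration 27.8 mg/mL / 2ⁿ.
Need 2ⁿ ≥ 27.8 mg/mL / 1.33 g/L = 20.9, so n ≥ 4.39.
First such tube: n = 5.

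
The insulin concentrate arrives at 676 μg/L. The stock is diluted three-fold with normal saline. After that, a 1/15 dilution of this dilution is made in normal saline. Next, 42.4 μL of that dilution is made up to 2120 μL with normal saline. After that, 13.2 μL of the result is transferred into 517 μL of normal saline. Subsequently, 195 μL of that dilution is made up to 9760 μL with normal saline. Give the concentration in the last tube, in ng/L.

Overall dilution factor = 3 × 15 × 50 × 40.17 × 50.05 = 4.52 × 10⁶.
676 μg/L / 4.52 × 10⁶ = 1.49 × 10⁻⁴ μg/L = 0.149 ng/L.

0.149 ng/L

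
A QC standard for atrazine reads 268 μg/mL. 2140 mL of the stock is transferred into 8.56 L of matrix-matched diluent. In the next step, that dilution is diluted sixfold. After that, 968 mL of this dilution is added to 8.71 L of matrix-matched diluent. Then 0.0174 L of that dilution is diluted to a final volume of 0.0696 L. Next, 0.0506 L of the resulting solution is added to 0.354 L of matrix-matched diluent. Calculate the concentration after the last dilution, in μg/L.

27.9 μg/L

Overall dilution factor = 5 × 6 × 9.998 × 4 × 7.996 = 9593.
268 μg/mL / 9593 = 0.0279 μg/mL = 27.9 μg/L.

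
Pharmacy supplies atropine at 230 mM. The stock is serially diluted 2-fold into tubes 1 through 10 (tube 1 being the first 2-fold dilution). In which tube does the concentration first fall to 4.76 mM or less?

Tube n has concentration 230 mM / 2ⁿ.
Need 2ⁿ ≥ 230 mM / 4.76 mM = 48.3, so n ≥ 5.59.
First such tube: n = 6.

tube 6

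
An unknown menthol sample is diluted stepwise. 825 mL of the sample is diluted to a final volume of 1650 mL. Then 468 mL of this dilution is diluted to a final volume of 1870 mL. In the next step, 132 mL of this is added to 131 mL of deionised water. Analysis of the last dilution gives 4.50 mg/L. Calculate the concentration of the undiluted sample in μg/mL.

71.7 μg/mL

Overall dilution factor = 2 × 3.996 × 1.992 = 15.9.
Original = 4.50 mg/L × 15.9 = 71.7 mg/L = 71.7 μg/mL.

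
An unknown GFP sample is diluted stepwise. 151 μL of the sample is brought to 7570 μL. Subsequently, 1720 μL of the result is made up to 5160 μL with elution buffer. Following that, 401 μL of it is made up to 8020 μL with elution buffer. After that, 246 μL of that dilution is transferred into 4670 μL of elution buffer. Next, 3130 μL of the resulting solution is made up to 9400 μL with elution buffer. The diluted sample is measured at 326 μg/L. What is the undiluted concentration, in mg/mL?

58.9 mg/mL

Overall dilution factor = 50.13 × 3 × 20 × 19.98 × 3.003 = 1.81 × 10⁵.
Original = 326 μg/L × 1.81 × 10⁵ = 5.89 × 10⁷ μg/L = 58.9 mg/mL.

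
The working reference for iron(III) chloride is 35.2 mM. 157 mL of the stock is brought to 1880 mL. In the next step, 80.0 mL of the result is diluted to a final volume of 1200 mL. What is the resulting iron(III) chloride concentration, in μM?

Overall dilution factor = 11.97 × 15 = 180.
35.2 mM / 180 = 0.196 mM = 196 μM.

196 μM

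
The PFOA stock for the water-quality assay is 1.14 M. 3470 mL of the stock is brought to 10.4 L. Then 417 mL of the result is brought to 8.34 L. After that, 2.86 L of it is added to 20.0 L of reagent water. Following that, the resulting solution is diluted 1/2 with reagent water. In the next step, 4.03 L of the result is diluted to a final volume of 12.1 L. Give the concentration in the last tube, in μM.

396 μM

Overall dilution factor = 2.997 × 20 × 7.993 × 2 × 3.002 = 2877.
1.14 M / 2877 = 3.96 × 10⁻⁴ M = 396 μM.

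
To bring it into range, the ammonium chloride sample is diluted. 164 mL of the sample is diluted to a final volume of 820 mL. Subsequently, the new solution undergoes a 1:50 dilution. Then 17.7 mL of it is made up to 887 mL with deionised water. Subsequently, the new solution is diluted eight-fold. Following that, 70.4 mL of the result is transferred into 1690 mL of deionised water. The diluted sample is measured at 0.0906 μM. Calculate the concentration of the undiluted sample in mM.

227 mM

Overall dilution factor = 5 × 50 × 50.11 × 8 × 25.01 = 2.51 × 10⁶.
Original = 0.0906 μM × 2.51 × 10⁶ = 2.27 × 10⁵ μM = 227 mM.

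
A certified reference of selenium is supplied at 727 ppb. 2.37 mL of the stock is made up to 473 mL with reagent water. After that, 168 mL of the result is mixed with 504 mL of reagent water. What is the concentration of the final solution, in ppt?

Overall dilution factor = 199.6 × 4 = 798.
727 ppb / 798 = 0.911 ppb = 911 ppt.

911 ppt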